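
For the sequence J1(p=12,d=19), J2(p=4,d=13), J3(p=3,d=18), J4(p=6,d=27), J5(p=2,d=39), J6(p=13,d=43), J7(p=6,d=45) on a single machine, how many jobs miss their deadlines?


Completion vs due date:
  J1: C=12, d=19 → on time
  J2: C=16, d=13 → TARDY
  J3: C=19, d=18 → TARDY
  J4: C=25, d=27 → on time
  J5: C=27, d=39 → on time
  J6: C=40, d=43 → on time
  J7: C=46, d=45 → TARDY
Tardy jobs: J2, J3, J7
Count = 3


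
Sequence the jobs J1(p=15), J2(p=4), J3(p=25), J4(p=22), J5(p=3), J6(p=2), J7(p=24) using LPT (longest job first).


LPT: sort by longest processing time first
  J3: p=25
  J7: p=24
  J4: p=22
  J1: p=15
  J2: p=4
  J5: p=3
  J6: p=2
Order: J3 → J7 → J4 → J1 → J2 → J5 → J6


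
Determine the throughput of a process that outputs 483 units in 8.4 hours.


Throughput = units / time
= 483 / 8.4
= 57.5 units/hour


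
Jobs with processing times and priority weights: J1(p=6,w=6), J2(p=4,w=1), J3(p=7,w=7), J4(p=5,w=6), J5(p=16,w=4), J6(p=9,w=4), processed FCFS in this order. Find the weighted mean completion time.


Completion times:
  J1: C=6, w×C=6×6=36
  J2: C=10, w×C=1×10=10
  J3: C=17, w×C=7×17=119
  J4: C=22, w×C=6×22=132
  J5: C=38, w×C=4×38=152
  J6: C=47, w×C=4×47=188
Sum w×C = 637
Sum w = 28
Weighted avg = 637/28
= 22.75


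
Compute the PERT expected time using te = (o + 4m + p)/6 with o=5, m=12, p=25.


te = (o + 4m + p) / 6
= (5 + 4×12 + 25) / 6
= (5 + 48 + 25) / 6
= 78 / 6
= 13.00


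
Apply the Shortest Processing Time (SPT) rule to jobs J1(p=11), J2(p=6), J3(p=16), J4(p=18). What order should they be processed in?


SPT: sort by shortest processing time
  J2: p=6
  J1: p=11
  J3: p=16
  J4: p=18
Order: J2 → J1 → J3 → J4


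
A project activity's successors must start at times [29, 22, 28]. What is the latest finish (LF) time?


LF = min of all successor start times
Successors start at: [29, 22, 28]
LF = min(29, 22, 28)
= 22


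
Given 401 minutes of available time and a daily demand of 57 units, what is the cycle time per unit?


Cycle time = available time / demand
= 401 / 57
= 7.04 min/unit


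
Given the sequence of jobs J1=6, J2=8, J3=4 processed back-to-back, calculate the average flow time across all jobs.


Completion times:
  J1: completes at 6
  J2: completes at 14
  J3: completes at 18
Sum = 38
Average = 38/3
= 12.67


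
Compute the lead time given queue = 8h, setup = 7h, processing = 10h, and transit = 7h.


Lead time = queue + setup + processing + transit
= 8 + 7 + 10 + 7
= 32 hours


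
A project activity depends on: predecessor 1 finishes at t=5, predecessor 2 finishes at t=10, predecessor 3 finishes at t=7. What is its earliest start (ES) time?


ES = max of all predecessor completion times
Predecessors: [5, 10, 7]
ES = max(5, 10, 7)
= 10


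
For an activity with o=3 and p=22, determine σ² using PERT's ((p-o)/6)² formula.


σ² = ((p - o) / 6)² = (p - o)² / 36
= (22 - 3)² / 36
= 19² / 36
= 361 / 36
= 10.0278


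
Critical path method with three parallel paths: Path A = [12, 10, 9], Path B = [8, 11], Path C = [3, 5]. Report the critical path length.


Path A: 12 + 10 + 9 = 31
Path B: 8 + 11 = 19
Path C: 3 + 5 = 8
Critical path = longest = max(31, 19, 8)
= 31 (Path A)


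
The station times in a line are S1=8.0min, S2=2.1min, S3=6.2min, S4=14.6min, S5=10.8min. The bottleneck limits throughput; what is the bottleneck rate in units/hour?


Bottleneck = longest station time
Station times: [8.0, 2.1, 6.2, 14.6, 10.8]
Max = 14.6 min
Rate = 60 / 14.6
= 4.11 units/hour (bottleneck: 14.6min)


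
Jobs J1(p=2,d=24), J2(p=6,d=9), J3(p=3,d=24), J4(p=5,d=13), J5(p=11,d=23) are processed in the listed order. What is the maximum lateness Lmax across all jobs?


Lateness per job (L = C - d):
  J1: C=2, d=24, L=-22
  J2: C=8, d=9, L=-1
  J3: C=11, d=24, L=-13
  J4: C=16, d=13, L=3
  J5: C=27, d=23, L=4
Lmax = max(-22, -1, -13, 3, 4)
= 4


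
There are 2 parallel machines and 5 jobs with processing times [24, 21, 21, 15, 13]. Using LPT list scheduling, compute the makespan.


Jobs (LPT sorted): [24, 21, 21, 15, 13]
Machines: 2
  J=24 → Machine 1 (load: 0+24=24)
  J=21 → Machine 2 (load: 0+21=21)
  J=21 → Machine 2 (load: 21+21=42)
  J=15 → Machine 1 (load: 24+15=39)
  J=13 → Machine 1 (load: 39+13=52)
Machine loads: [52, 42]
Makespan = max = 52 time units


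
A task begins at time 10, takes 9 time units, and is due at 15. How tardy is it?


Completion = start + processing = 10 + 9 = 19
Tardiness = max(0, C - d) = max(0, 19 - 15)
= max(0, 4)
= 4


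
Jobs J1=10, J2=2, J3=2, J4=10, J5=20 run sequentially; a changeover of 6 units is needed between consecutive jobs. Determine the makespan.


Makespan = Σ processing + (n-1) × setup
= (10 + 2 + 2 + 10 + 20) + (5-1)×6
= 44 + 24
= 68 time units


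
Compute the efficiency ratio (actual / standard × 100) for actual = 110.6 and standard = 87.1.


Efficiency = (actual / standard) × 100
= (110.6 / 87.1) × 100
= 127.0%


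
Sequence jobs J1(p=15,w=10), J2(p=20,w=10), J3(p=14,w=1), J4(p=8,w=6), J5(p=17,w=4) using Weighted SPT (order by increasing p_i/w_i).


WSPT (Smith's rule): sort by p/w ascending
  J4: p/w = 8/6 = 1.333
  J1: p/w = 15/10 = 1.500
  J2: p/w = 20/10 = 2.000
  J5: p/w = 17/4 = 4.250
  J3: p/w = 14/1 = 14.000
Order: J4 → J1 → J2 → J5 → J3


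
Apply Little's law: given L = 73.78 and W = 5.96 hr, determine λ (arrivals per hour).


Little's law: L = λW → λ = L / W
= 73.78 / 5.96
= 12.38 per hour


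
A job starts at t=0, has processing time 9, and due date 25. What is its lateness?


Completion = 0 + 9 = 9
Lateness = C - d = 9 - 25
= -16


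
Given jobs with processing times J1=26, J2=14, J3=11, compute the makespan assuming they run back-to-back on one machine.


Sequential makespan: sum all processing times
= 26 + 14 + 11
= 51 time units


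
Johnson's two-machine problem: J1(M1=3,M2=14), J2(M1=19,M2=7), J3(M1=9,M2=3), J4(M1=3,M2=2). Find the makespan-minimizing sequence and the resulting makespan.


Johnson's rule:
Group 1 (M1≤M2, sort by M1): ['J1']
Group 2 (M1>M2, sort desc M2): ['J2', 'J3', 'J4']
Sequence: J1 → J2 → J3 → J4
Makespan calculation:
  J1: M1 done=3, M2 done=17
  J2: M1 done=22, M2 done=29
  J3: M1 done=31, M2 done=34
  J4: M1 done=34, M2 done=36
= Sequence: J1 → J2 → J3 → J4, Makespan: 36


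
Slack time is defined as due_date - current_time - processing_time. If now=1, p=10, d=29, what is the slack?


Slack = due - current_time - processing
= 29 - 1 - 10
= 18


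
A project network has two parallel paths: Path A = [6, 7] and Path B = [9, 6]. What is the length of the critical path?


Path A: 6 + 7 = 13
Path B: 9 + 6 = 15
Critical path = longest = max(13, 15)
= 15 (Path B)


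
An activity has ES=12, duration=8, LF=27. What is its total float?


EF = ES + duration = 12 + 8 = 20
LS = LF - duration = 27 - 8 = 19
Total Float = LF - EF = 27 - 20
(or LS - ES = 19 - 12)
= 7


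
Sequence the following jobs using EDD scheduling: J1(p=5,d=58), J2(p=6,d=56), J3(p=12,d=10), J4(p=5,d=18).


EDD: sort by earliest due date
  J3: d=10, p=12
  J4: d=18, p=5
  J2: d=56, p=6
  J1: d=58, p=5
Order: J3 → J4 → J2 → J1


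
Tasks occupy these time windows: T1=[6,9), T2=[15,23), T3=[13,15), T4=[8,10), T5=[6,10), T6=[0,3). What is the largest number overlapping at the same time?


Check each time point for overlaps:
  t=8: 3 tasks active (T1, T4, T5)
Max concurrent = 3


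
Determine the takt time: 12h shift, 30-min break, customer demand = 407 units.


Available = 12×60 - 30 = 690 min
Takt time = 690 / 407
= 1.70 min/unit


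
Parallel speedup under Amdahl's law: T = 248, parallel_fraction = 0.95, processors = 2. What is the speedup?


Amdahl's law: T_p = T × ((1-p) + p/N)
= 248 × ((1-0.95) + 0.95/2)
= 248 × (0.05 + 0.4750)
= 248 × 0.5250
= 130.20
Speedup = 248/130.20
= 1.90×


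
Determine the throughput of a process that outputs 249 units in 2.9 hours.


Throughput = units / time
= 249 / 2.9
= 85.9 units/hour


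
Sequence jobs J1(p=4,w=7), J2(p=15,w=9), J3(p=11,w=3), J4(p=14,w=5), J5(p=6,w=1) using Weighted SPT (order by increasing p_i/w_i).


WSPT (Smith's rule): sort by p/w ascending
  J1: p/w = 4/7 = 0.571
  J2: p/w = 15/9 = 1.667
  J4: p/w = 14/5 = 2.800
  J3: p/w = 11/3 = 3.667
  J5: p/w = 6/1 = 6.000
Order: J1 → J2 → J4 → J3 → J5


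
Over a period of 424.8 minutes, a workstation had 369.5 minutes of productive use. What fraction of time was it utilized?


Utilization = busy / total × 100
= 369.5 / 424.8 × 100
= 87.0%


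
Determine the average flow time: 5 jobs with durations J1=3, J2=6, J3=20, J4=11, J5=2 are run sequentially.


Completion times:
  J1: completes at 3
  J2: completes at 9
  J3: completes at 29
  J4: completes at 40
  J5: completes at 42
Sum = 123
Average = 123/5
= 24.60


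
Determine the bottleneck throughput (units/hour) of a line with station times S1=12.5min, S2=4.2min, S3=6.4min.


Bottleneck = longest station time
Station times: [12.5, 4.2, 6.4]
Max = 12.5 min
Rate = 60 / 12.5
= 4.80 units/hour (bottleneck: 12.5min)


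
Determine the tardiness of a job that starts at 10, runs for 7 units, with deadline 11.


Completion = start + processing = 10 + 7 = 17
Tardiness = max(0, C - d) = max(0, 17 - 11)
= max(0, 6)
= 6


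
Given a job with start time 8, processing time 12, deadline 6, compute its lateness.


Completion = 8 + 12 = 20
Lateness = C - d = 20 - 6
= 14


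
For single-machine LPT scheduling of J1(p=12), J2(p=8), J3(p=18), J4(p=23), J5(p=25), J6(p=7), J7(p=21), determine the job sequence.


LPT: sort by longest processing time first
  J5: p=25
  J4: p=23
  J7: p=21
  J3: p=18
  J1: p=12
  J2: p=8
  J6: p=7
Order: J5 → J4 → J7 → J3 → J1 → J2 → J6


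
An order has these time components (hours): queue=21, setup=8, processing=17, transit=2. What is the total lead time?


Lead time = queue + setup + processing + transit
= 21 + 8 + 17 + 2
= 48 hours


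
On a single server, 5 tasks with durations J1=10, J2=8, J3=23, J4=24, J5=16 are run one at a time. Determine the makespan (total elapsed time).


Sequential makespan: sum all processing times
= 10 + 8 + 23 + 24 + 16
= 81 time units


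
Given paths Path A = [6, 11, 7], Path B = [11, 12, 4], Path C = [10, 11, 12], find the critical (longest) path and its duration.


Path A: 6 + 11 + 7 = 24
Path B: 11 + 12 + 4 = 27
Path C: 10 + 11 + 12 = 33
Critical path = longest = max(24, 27, 33)
= 33 (Path C)


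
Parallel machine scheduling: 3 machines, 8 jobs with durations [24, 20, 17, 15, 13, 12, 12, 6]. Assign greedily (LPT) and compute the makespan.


Jobs (LPT sorted): [24, 20, 17, 15, 13, 12, 12, 6]
Machines: 3
  J=24 → Machine 1 (load: 0+24=24)
  J=20 → Machine 2 (load: 0+20=20)
  J=17 → Machine 3 (load: 0+17=17)
  J=15 → Machine 3 (load: 17+15=32)
  J=13 → Machine 2 (load: 20+13=33)
  J=12 → Machine 1 (load: 24+12=36)
  J=12 → Machine 3 (load: 32+12=44)
  J=6 → Machine 2 (load: 33+6=39)
Machine loads: [36, 39, 44]
Makespan = max = 44 time units


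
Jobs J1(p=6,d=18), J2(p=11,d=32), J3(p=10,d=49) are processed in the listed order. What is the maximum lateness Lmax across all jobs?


Lateness per job (L = C - d):
  J1: C=6, d=18, L=-12
  J2: C=17, d=32, L=-15
  J3: C=27, d=49, L=-22
Lmax = max(-12, -15, -22)
= -12


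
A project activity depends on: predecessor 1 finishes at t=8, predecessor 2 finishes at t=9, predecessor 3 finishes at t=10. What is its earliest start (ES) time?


ES = max of all predecessor completion times
Predecessors: [8, 9, 10]
ES = max(8, 9, 10)
= 10


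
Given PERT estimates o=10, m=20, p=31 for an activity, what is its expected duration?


te = (o + 4m + p) / 6
= (10 + 4×20 + 31) / 6
= (10 + 80 + 31) / 6
= 121 / 6
= 20.17


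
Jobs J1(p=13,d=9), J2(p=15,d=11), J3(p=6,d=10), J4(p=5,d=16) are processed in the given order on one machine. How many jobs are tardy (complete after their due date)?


Completion vs due date:
  J1: C=13, d=9 → TARDY
  J2: C=28, d=11 → TARDY
  J3: C=34, d=10 → TARDY
  J4: C=39, d=16 → TARDY
Tardy jobs: J1, J2, J3, J4
Count = 4


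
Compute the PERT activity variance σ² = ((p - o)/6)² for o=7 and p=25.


σ² = ((p - o) / 6)² = (p - o)² / 36
= (25 - 7)² / 36
= 18² / 36
= 324 / 36
= 9.0000


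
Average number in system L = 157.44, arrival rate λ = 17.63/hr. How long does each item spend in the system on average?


Little's law: L = λW → W = L / λ
= 157.44 / 17.63
= 8.93 hours


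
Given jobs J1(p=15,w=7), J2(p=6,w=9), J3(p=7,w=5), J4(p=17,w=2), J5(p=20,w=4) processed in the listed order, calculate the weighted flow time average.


Completion times:
  J1: C=15, w×C=7×15=105
  J2: C=21, w×C=9×21=189
  J3: C=28, w×C=5×28=140
  J4: C=45, w×C=2×45=90
  J5: C=65, w×C=4×65=260
Sum w×C = 784
Sum w = 27
Weighted avg = 784/27
= 29.04


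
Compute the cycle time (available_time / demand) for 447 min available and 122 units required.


Cycle time = available time / demand
= 447 / 122
= 3.66 min/unit


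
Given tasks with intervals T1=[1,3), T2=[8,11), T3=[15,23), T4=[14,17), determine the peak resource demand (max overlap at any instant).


Check each time point for overlaps:
  t=15: 2 tasks active (T3, T4)
Max concurrent = 2


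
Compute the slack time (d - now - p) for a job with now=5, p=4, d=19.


Slack = due - current_time - processing
= 19 - 5 - 4
= 10


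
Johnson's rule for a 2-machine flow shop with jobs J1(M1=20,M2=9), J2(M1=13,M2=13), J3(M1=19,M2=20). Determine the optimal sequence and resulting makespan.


Johnson's rule:
Group 1 (M1≤M2, sort by M1): ['J2', 'J3']
Group 2 (M1>M2, sort desc M2): ['J1']
Sequence: J2 → J3 → J1
Makespan calculation:
  J2: M1 done=13, M2 done=26
  J3: M1 done=32, M2 done=52
  J1: M1 done=52, M2 done=61
= Sequence: J2 → J3 → J1, Makespan: 61


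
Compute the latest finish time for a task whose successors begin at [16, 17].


LF = min of all successor start times
Successors start at: [16, 17]
LF = min(16, 17)
= 16


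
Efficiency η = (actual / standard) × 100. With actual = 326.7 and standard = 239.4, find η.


Efficiency = (actual / standard) × 100
= (326.7 / 239.4) × 100
= 136.5%


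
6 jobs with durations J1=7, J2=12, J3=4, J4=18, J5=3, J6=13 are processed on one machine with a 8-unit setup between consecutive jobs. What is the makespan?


Makespan = Σ processing + (n-1) × setup
= (7 + 12 + 4 + 18 + 3 + 13) + (6-1)×8
= 57 + 40
= 97 time units


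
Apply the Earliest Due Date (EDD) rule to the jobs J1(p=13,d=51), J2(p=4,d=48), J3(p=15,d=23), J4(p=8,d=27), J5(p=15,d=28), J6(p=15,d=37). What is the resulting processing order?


EDD: sort by earliest due date
  J3: d=23, p=15
  J4: d=27, p=8
  J5: d=28, p=15
  J6: d=37, p=15
  J2: d=48, p=4
  J1: d=51, p=13
Order: J3 → J4 → J5 → J6 → J2 → J1


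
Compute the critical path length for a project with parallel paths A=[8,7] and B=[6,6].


Path A: 8 + 7 = 15
Path B: 6 + 6 = 12
Critical path = longest = max(15, 12)
= 15 (Path A)


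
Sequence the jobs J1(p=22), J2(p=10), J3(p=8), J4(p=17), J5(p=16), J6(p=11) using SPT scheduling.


SPT: sort by shortest processing time
  J3: p=8
  J2: p=10
  J6: p=11
  J5: p=16
  J4: p=17
  J1: p=22
Order: J3 → J2 → J6 → J5 → J4 → J1


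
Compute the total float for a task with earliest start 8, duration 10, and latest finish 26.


EF = ES + duration = 8 + 10 = 18
LS = LF - duration = 26 - 10 = 16
Total Float = LF - EF = 26 - 18
(or LS - ES = 16 - 8)
= 8


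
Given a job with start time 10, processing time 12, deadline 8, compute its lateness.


Completion = 10 + 12 = 22
Lateness = C - d = 22 - 8
= 14


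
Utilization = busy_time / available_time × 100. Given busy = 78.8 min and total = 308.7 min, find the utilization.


Utilization = busy / total × 100
= 78.8 / 308.7 × 100
= 25.5%


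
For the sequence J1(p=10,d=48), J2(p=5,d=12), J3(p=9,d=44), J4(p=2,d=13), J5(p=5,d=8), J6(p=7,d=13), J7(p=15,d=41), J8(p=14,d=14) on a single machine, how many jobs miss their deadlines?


Completion vs due date:
  J1: C=10, d=48 → on time
  J2: C=15, d=12 → TARDY
  J3: C=24, d=44 → on time
  J4: C=26, d=13 → TARDY
  J5: C=31, d=8 → TARDY
  J6: C=38, d=13 → TARDY
  J7: C=53, d=41 → TARDY
  J8: C=67, d=14 → TARDY
Tardy jobs: J2, J4, J5, J6, J7, J8
Count = 6


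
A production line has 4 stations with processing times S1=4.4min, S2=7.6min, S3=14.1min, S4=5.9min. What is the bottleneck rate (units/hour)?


Bottleneck = longest station time
Station times: [4.4, 7.6, 14.1, 5.9]
Max = 14.1 min
Rate = 60 / 14.1
= 4.26 units/hour (bottleneck: 14.1min)


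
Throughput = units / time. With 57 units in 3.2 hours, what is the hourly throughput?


Throughput = units / time
= 57 / 3.2
= 17.8 units/hour


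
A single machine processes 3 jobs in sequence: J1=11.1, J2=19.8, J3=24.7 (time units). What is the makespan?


Sequential makespan: sum all processing times
= 11.1 + 19.8 + 24.7
= 55.6 time units


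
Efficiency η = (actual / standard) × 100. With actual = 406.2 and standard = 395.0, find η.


Efficiency = (actual / standard) × 100
= (406.2 / 395.0) × 100
= 102.8%


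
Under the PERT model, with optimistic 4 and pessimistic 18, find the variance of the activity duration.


σ² = ((p - o) / 6)² = (p - o)² / 36
= (18 - 4)² / 36
= 14² / 36
= 196 / 36
= 5.4444


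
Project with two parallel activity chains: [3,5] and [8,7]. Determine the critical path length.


Path A: 3 + 5 = 8
Path B: 8 + 7 = 15
Critical path = longest = max(8, 15)
= 15 (Path B)


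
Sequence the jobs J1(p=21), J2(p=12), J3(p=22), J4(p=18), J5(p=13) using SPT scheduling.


SPT: sort by shortest processing time
  J2: p=12
  J5: p=13
  J4: p=18
  J1: p=21
  J3: p=22
Order: J2 → J5 → J4 → J1 → J3


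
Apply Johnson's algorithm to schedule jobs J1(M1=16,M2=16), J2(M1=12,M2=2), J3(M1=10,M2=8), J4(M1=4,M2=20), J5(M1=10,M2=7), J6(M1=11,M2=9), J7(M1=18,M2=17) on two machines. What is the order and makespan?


Johnson's rule:
Group 1 (M1≤M2, sort by M1): ['J4', 'J1']
Group 2 (M1>M2, sort desc M2): ['J7', 'J6', 'J3', 'J5', 'J2']
Sequence: J4 → J1 → J7 → J6 → J3 → J5 → J2
Makespan calculation:
  J4: M1 done=4, M2 done=24
  J1: M1 done=20, M2 done=40
  J7: M1 done=38, M2 done=57
  J6: M1 done=49, M2 done=66
  J3: M1 done=59, M2 done=74
  J5: M1 done=69, M2 done=81
  J2: M1 done=81, M2 done=83
= Sequence: J4 → J1 → J7 → J6 → J3 → J5 → J2, Makespan: 83


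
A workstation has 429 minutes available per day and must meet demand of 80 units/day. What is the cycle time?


Cycle time = available time / demand
= 429 / 80
= 5.36 min/unit


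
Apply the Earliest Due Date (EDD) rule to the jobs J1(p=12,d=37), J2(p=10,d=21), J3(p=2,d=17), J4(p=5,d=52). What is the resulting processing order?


EDD: sort by earliest due date
  J3: d=17, p=2
  J2: d=21, p=10
  J1: d=37, p=12
  J4: d=52, p=5
Order: J3 → J2 → J1 → J4


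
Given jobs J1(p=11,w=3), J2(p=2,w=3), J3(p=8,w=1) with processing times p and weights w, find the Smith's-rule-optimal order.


WSPT (Smith's rule): sort by p/w ascending
  J2: p/w = 2/3 = 0.667
  J1: p/w = 11/3 = 3.667
  J3: p/w = 8/1 = 8.000
Order: J2 → J1 → J3


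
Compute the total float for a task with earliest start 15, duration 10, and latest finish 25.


EF = ES + duration = 15 + 10 = 25
LS = LF - duration = 25 - 10 = 15
Total Float = LF - EF = 25 - 25
(or LS - ES = 15 - 15)
= 0


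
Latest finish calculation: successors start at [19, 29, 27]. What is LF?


LF = min of all successor start times
Successors start at: [19, 29, 27]
LF = min(19, 29, 27)
= 19


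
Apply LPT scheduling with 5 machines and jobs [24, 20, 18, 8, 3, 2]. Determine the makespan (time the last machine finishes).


Jobs (LPT sorted): [24, 20, 18, 8, 3, 2]
Machines: 5
  J=24 → Machine 1 (load: 0+24=24)
  J=20 → Machine 2 (load: 0+20=20)
  J=18 → Machine 3 (load: 0+18=18)
  J=8 → Machine 4 (load: 0+8=8)
  J=3 → Machine 5 (load: 0+3=3)
  J=2 → Machine 5 (load: 3+2=5)
Machine loads: [24, 20, 18, 8, 5]
Makespan = max = 24 time units


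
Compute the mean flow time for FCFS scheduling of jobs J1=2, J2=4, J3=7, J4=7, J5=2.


Completion times:
  J1: completes at 2
  J2: completes at 6
  J3: completes at 13
  J4: completes at 20
  J5: completes at 22
Sum = 63
Average = 63/5
= 12.60


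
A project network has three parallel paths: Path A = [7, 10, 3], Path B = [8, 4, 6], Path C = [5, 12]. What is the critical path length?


Path A: 7 + 10 + 3 = 20
Path B: 8 + 4 + 6 = 18
Path C: 5 + 12 = 17
Critical path = longest = max(20, 18, 17)
= 20 (Path A)


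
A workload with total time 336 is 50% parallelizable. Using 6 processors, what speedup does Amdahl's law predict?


Amdahl's law: T_p = T × ((1-p) + p/N)
= 336 × ((1-0.5) + 0.5/6)
= 336 × (0.50 + 0.0833)
= 336 × 0.5833
= 196.00
Speedup = 336/196.00
= 1.71×


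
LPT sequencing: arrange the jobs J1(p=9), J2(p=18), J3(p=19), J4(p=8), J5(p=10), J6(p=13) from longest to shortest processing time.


LPT: sort by longest processing time first
  J3: p=19
  J2: p=18
  J6: p=13
  J5: p=10
  J1: p=9
  J4: p=8
Order: J3 → J2 → J6 → J5 → J1 → J4


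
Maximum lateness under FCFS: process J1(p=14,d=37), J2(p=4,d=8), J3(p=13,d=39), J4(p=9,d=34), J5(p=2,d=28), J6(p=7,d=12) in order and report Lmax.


Lateness per job (L = C - d):
  J1: C=14, d=37, L=-23
  J2: C=18, d=8, L=10
  J3: C=31, d=39, L=-8
  J4: C=40, d=34, L=6
  J5: C=42, d=28, L=14
  J6: C=49, d=12, L=37
Lmax = max(-23, 10, -8, 6, 14, 37)
= 37


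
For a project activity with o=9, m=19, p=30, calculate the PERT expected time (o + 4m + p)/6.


te = (o + 4m + p) / 6
= (9 + 4×19 + 30) / 6
= (9 + 76 + 30) / 6
= 115 / 6
= 19.17


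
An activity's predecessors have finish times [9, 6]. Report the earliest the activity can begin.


ES = max of all predecessor completion times
Predecessors: [9, 6]
ES = max(9, 6)
= 9


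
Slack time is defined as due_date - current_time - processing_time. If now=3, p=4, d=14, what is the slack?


Slack = due - current_time - processing
= 14 - 3 - 4
= 7


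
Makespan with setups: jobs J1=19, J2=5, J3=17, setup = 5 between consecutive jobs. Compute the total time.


Makespan = Σ processing + (n-1) × setup
= (19 + 5 + 17) + (3-1)×5
= 41 + 10
= 51 time units


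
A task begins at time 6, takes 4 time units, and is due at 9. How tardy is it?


Completion = start + processing = 6 + 4 = 10
Tardiness = max(0, C - d) = max(0, 10 - 9)
= max(0, 1)
= 1


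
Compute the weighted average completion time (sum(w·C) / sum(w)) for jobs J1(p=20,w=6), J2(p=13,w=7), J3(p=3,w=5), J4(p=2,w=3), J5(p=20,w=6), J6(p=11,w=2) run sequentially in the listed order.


Completion times:
  J1: C=20, w×C=6×20=120
  J2: C=33, w×C=7×33=231
  J3: C=36, w×C=5×36=180
  J4: C=38, w×C=3×38=114
  J5: C=58, w×C=6×58=348
  J6: C=69, w×C=2×69=138
Sum w×C = 1131
Sum w = 29
Weighted avg = 1131/29
= 39.00


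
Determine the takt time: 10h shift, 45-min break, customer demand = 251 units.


Available = 10×60 - 45 = 555 min
Takt time = 555 / 251
= 2.21 min/unit


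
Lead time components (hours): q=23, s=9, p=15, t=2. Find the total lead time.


Lead time = queue + setup + processing + transit
= 23 + 9 + 15 + 2
= 49 hours


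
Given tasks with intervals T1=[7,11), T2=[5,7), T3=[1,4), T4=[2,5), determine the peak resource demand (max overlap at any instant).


Check each time point for overlaps:
  t=2: 2 tasks active (T3, T4)
Max concurrent = 2


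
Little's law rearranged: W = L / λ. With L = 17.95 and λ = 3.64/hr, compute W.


Little's law: L = λW → W = L / λ
= 17.95 / 3.64
= 4.93 hours


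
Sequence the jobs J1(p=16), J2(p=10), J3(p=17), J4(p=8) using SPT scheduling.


SPT: sort by shortest processing time
  J4: p=8
  J2: p=10
  J1: p=16
  J3: p=17
Order: J4 → J2 → J1 → J3


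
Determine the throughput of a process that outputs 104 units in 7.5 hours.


Throughput = units / time
= 104 / 7.5
= 13.9 units/hour


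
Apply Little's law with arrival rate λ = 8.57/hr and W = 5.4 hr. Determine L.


Little's law: L = λ × W
= 8.57 × 5.4
= 46.28


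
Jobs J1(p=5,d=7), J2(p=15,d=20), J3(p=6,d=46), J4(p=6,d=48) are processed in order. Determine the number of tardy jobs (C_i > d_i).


Completion vs due date:
  J1: C=5, d=7 → on time
  J2: C=20, d=20 → on time
  J3: C=26, d=46 → on time
  J4: C=32, d=48 → on time
Tardy jobs: none
Count = 0


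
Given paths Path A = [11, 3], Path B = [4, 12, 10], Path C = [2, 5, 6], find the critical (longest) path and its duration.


Path A: 11 + 3 = 14
Path B: 4 + 12 + 10 = 26
Path C: 2 + 5 + 6 = 13
Critical path = longest = max(14, 26, 13)
= 26 (Path B)


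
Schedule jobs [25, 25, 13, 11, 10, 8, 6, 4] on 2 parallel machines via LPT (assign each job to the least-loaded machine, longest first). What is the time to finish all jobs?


Jobs (LPT sorted): [25, 25, 13, 11, 10, 8, 6, 4]
Machines: 2
  J=25 → Machine 1 (load: 0+25=25)
  J=25 → Machine 2 (load: 0+25=25)
  J=13 → Machine 1 (load: 25+13=38)
  J=11 → Machine 2 (load: 25+11=36)
  J=10 → Machine 2 (load: 36+10=46)
  J=8 → Machine 1 (load: 38+8=46)
  J=6 → Machine 1 (load: 46+6=52)
  J=4 → Machine 2 (load: 46+4=50)
Machine loads: [52, 50]
Makespan = max = 52 time units


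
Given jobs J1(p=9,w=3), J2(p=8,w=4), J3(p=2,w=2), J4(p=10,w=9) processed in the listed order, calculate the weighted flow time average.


Completion times:
  J1: C=9, w×C=3×9=27
  J2: C=17, w×C=4×17=68
  J3: C=19, w×C=2×19=38
  J4: C=29, w×C=9×29=261
Sum w×C = 394
Sum w = 18
Weighted avg = 394/18
= 21.89


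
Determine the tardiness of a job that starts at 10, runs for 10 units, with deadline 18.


Completion = start + processing = 10 + 10 = 20
Tardiness = max(0, C - d) = max(0, 20 - 18)
= max(0, 2)
= 2


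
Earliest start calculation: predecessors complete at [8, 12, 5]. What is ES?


ES = max of all predecessor completion times
Predecessors: [8, 12, 5]
ES = max(8, 12, 5)
= 12


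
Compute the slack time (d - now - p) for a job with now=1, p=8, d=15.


Slack = due - current_time - processing
= 15 - 1 - 8
= 6


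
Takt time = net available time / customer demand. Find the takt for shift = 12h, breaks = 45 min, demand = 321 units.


Available = 12×60 - 45 = 675 min
Takt time = 675 / 321
= 2.10 min/unit


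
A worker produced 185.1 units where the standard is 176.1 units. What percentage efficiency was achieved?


Efficiency = (actual / standard) × 100
= (185.1 / 176.1) × 100
= 105.1%


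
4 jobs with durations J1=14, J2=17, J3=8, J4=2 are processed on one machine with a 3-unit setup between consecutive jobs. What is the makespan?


Makespan = Σ processing + (n-1) × setup
= (14 + 17 + 8 + 2) + (4-1)×3
= 41 + 9
= 50 time units


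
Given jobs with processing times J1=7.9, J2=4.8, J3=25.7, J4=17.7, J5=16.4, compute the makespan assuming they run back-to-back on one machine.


Sequential makespan: sum all processing times
= 7.9 + 4.8 + 25.7 + 17.7 + 16.4
= 72.5 time units


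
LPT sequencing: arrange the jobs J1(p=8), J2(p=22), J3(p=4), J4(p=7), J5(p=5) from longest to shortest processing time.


LPT: sort by longest processing time first
  J2: p=22
  J1: p=8
  J4: p=7
  J5: p=5
  J3: p=4
Order: J2 → J1 → J4 → J5 → J3


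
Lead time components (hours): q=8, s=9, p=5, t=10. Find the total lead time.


Lead time = queue + setup + processing + transit
= 8 + 9 + 5 + 10
= 32 hours


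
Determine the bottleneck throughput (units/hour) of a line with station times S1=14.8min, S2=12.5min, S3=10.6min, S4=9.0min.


Bottleneck = longest station time
Station times: [14.8, 12.5, 10.6, 9.0]
Max = 14.8 min
Rate = 60 / 14.8
= 4.05 units/hour (bottleneck: 14.8min)


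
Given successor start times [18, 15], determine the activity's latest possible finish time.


LF = min of all successor start times
Successors start at: [18, 15]
LF = min(18, 15)
= 15


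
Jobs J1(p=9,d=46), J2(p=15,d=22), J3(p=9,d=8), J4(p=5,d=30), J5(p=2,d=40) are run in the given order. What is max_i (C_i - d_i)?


Lateness per job (L = C - d):
  J1: C=9, d=46, L=-37
  J2: C=24, d=22, L=2
  J3: C=33, d=8, L=25
  J4: C=38, d=30, L=8
  J5: C=40, d=40, L=0
Lmax = max(-37, 2, 25, 8, 0)
= 25


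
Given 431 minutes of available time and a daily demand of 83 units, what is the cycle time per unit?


Cycle time = available time / demand
= 431 / 83
= 5.19 min/unit


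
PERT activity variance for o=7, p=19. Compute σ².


σ² = ((p - o) / 6)² = (p - o)² / 36
= (19 - 7)² / 36
= 12² / 36
= 144 / 36
= 4.0000


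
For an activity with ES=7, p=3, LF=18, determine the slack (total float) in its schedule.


EF = ES + duration = 7 + 3 = 10
LS = LF - duration = 18 - 3 = 15
Total Float = LF - EF = 18 - 10
(or LS - ES = 15 - 7)
= 8


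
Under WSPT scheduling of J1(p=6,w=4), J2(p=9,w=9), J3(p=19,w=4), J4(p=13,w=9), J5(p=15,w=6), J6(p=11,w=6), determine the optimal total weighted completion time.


WSPT order (by p/w): J2 → J4 → J1 → J6 → J5 → J3
  J2: C=9, w·C=9×9=81
  J4: C=22, w·C=9×22=198
  J1: C=28, w·C=4×28=112
  J6: C=39, w·C=6×39=234
  J5: C=54, w·C=6×54=324
  J3: C=73, w·C=4×73=292
Σ w·C = 1241
= 1241


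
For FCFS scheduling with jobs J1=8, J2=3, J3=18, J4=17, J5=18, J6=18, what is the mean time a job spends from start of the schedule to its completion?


Completion times:
  J1: completes at 8
  J2: completes at 11
  J3: completes at 29
  J4: completes at 46
  J5: completes at 64
  J6: completes at 82
Sum = 240
Average = 240/6
= 40.00


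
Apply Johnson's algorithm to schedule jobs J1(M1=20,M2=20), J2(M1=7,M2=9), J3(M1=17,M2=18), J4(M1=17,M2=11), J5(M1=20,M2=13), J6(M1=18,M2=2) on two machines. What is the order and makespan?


Johnson's rule:
Group 1 (M1≤M2, sort by M1): ['J2', 'J3', 'J1']
Group 2 (M1>M2, sort desc M2): ['J5', 'J4', 'J6']
Sequence: J2 → J3 → J1 → J5 → J4 → J6
Makespan calculation:
  J2: M1 done=7, M2 done=16
  J3: M1 done=24, M2 done=42
  J1: M1 done=44, M2 done=64
  J5: M1 done=64, M2 done=77
  J4: M1 done=81, M2 done=92
  J6: M1 done=99, M2 done=101
= Sequence: J2 → J3 → J1 → J5 → J4 → J6, Makespan: 101


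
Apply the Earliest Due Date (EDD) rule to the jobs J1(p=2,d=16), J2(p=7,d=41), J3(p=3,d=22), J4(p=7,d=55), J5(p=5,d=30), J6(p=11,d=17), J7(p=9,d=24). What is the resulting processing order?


EDD: sort by earliest due date
  J1: d=16, p=2
  J6: d=17, p=11
  J3: d=22, p=3
  J7: d=24, p=9
  J5: d=30, p=5
  J2: d=41, p=7
  J4: d=55, p=7
Order: J1 → J6 → J3 → J7 → J5 → J2 → J4


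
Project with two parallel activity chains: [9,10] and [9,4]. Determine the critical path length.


Path A: 9 + 10 = 19
Path B: 9 + 4 = 13
Critical path = longest = max(19, 13)
= 19 (Path A)


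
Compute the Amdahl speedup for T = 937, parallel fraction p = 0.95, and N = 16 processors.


Amdahl's law: T_p = T × ((1-p) + p/N)
= 937 × ((1-0.95) + 0.95/16)
= 937 × (0.05 + 0.0594)
= 937 × 0.1094
= 102.48
Speedup = 937/102.48
= 9.14×


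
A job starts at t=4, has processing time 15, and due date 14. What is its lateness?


Completion = 4 + 15 = 19
Lateness = C - d = 19 - 14
= 5


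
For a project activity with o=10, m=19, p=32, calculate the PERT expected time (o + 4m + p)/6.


te = (o + 4m + p) / 6
= (10 + 4×19 + 32) / 6
= (10 + 76 + 32) / 6
= 118 / 6
= 19.67


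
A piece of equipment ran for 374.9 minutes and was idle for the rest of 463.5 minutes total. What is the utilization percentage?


Utilization = busy / total × 100
= 374.9 / 463.5 × 100
= 80.9%


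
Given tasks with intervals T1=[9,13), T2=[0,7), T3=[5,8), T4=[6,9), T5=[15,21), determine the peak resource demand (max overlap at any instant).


Check each time point for overlaps:
  t=6: 3 tasks active (T2, T3, T4)
Max concurrent = 3


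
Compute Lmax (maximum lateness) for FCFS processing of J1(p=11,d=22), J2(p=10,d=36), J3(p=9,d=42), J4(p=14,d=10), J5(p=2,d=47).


Lateness per job (L = C - d):
  J1: C=11, d=22, L=-11
  J2: C=21, d=36, L=-15
  J3: C=30, d=42, L=-12
  J4: C=44, d=10, L=34
  J5: C=46, d=47, L=-1
Lmax = max(-11, -15, -12, 34, -1)
= 34


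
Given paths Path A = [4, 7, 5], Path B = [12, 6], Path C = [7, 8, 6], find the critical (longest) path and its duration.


Path A: 4 + 7 + 5 = 16
Path B: 12 + 6 = 18
Path C: 7 + 8 + 6 = 21
Critical path = longest = max(16, 18, 21)
= 21 (Path C)


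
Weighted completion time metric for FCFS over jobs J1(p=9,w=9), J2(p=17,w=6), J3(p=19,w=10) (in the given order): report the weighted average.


Completion times:
  J1: C=9, w×C=9×9=81
  J2: C=26, w×C=6×26=156
  J3: C=45, w×C=10×45=450
Sum w×C = 687
Sum w = 25
Weighted avg = 687/25
= 27.48


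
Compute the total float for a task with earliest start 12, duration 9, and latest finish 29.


EF = ES + duration = 12 + 9 = 21
LS = LF - duration = 29 - 9 = 20
Total Float = LF - EF = 29 - 21
(or LS - ES = 20 - 12)
= 8


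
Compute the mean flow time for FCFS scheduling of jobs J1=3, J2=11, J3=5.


Completion times:
  J1: completes at 3
  J2: completes at 14
  J3: completes at 19
Sum = 36
Average = 36/3
= 12.00


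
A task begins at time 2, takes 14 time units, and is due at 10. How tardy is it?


Completion = start + processing = 2 + 14 = 16
Tardiness = max(0, C - d) = max(0, 16 - 10)
= max(0, 6)
= 6


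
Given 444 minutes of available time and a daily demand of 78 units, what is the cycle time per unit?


Cycle time = available time / demand
= 444 / 78
= 5.69 min/unit


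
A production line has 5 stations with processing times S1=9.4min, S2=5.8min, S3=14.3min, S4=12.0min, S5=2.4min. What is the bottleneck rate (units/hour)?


Bottleneck = longest station time
Station times: [9.4, 5.8, 14.3, 12.0, 2.4]
Max = 14.3 min
Rate = 60 / 14.3
= 4.20 units/hour (bottleneck: 14.3min)


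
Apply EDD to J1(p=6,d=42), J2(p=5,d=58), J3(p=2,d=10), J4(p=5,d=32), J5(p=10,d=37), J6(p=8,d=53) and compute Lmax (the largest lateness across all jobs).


EDD order: J3 → J4 → J5 → J1 → J6 → J2
Completion and lateness:
  J3: C=2, d=10, L=2-10=-8
  J4: C=7, d=32, L=7-32=-25
  J5: C=17, d=37, L=17-37=-20
  J1: C=23, d=42, L=23-42=-19
  J6: C=31, d=53, L=31-53=-22
  J2: C=36, d=58, L=36-58=-22
Lmax = max(-8, -25, -20, -19, -22, -22)
= -8


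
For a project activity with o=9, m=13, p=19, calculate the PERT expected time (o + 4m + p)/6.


te = (o + 4m + p) / 6
= (9 + 4×13 + 19) / 6
= (9 + 52 + 19) / 6
= 80 / 6
= 13.33


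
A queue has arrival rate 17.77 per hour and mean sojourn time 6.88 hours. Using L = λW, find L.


Little's law: L = λ × W
= 17.77 × 6.88
= 122.26


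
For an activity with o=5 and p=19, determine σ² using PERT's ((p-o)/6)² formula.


σ² = ((p - o) / 6)² = (p - o)² / 36
= (19 - 5)² / 36
= 14² / 36
= 196 / 36
= 5.4444


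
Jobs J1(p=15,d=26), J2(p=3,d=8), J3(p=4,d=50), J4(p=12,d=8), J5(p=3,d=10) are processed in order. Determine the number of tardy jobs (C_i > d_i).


Completion vs due date:
  J1: C=15, d=26 → on time
  J2: C=18, d=8 → TARDY
  J3: C=22, d=50 → on time
  J4: C=34, d=8 → TARDY
  J5: C=37, d=10 → TARDY
Tardy jobs: J2, J4, J5
Count = 3


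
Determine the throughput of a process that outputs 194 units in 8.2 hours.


Throughput = units / time
= 194 / 8.2
= 23.7 units/hour


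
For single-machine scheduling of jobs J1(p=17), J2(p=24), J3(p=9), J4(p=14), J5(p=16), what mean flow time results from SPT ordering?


SPT order: J3 → J4 → J5 → J1 → J2
Completion times:
  J3: C=9
  J4: C=23
  J5: C=39
  J1: C=56
  J2: C=80
Sum = 207, n = 5
Mean flow = 207/5
= 41.40


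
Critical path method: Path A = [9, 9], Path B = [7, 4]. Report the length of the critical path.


Path A: 9 + 9 = 18
Path B: 7 + 4 = 11
Critical path = longest = max(18, 11)
= 18 (Path A)


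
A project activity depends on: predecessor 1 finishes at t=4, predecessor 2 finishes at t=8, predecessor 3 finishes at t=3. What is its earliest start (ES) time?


ES = max of all predecessor completion times
Predecessors: [4, 8, 3]
ES = max(4, 8, 3)
= 8


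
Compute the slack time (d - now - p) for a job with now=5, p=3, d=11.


Slack = due - current_time - processing
= 11 - 5 - 3
= 3


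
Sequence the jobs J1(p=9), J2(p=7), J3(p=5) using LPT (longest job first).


LPT: sort by longest processing time first
  J1: p=9
  J2: p=7
  J3: p=5
Order: J1 → J2 → J3


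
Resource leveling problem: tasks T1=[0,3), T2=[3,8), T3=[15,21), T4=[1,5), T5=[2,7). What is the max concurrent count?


Check each time point for overlaps:
  t=2: 3 tasks active (T1, T4, T5)
Max concurrent = 3


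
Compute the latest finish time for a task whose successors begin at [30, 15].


LF = min of all successor start times
Successors start at: [30, 15]
LF = min(30, 15)
= 15


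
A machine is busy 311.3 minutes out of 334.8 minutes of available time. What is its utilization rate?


Utilization = busy / total × 100
= 311.3 / 334.8 × 100
= 93.0%


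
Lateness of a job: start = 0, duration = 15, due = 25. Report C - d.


Completion = 0 + 15 = 15
Lateness = C - d = 15 - 25
= -10


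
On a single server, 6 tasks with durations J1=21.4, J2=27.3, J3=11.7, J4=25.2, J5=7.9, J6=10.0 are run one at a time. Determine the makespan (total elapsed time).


Sequential makespan: sum all processing times
= 21.4 + 27.3 + 11.7 + 25.2 + 7.9 + 10.0
= 103.5 time units


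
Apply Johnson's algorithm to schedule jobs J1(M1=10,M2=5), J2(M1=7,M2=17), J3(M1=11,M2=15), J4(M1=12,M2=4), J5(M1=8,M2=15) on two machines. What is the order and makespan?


Johnson's rule:
Group 1 (M1≤M2, sort by M1): ['J2', 'J5', 'J3']
Group 2 (M1>M2, sort desc M2): ['J1', 'J4']
Sequence: J2 → J5 → J3 → J1 → J4
Makespan calculation:
  J2: M1 done=7, M2 done=24
  J5: M1 done=15, M2 done=39
  J3: M1 done=26, M2 done=54
  J1: M1 done=36, M2 done=59
  J4: M1 done=48, M2 done=63
= Sequence: J2 → J5 → J3 → J1 → J4, Makespan: 63


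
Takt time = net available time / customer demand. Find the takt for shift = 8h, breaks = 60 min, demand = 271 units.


Available = 8×60 - 60 = 420 min
Takt time = 420 / 271
= 1.55 min/unit


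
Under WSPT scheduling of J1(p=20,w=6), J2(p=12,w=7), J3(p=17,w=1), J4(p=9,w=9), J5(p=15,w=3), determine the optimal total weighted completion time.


WSPT order (by p/w): J4 → J2 → J1 → J5 → J3
  J4: C=9, w·C=9×9=81
  J2: C=21, w·C=7×21=147
  J1: C=41, w·C=6×41=246
  J5: C=56, w·C=3×56=168
  J3: C=73, w·C=1×73=73
Σ w·C = 715
= 715


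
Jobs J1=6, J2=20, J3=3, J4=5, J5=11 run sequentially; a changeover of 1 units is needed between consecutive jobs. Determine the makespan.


Makespan = Σ processing + (n-1) × setup
= (6 + 20 + 3 + 5 + 11) + (5-1)×1
= 45 + 4
= 49 time units


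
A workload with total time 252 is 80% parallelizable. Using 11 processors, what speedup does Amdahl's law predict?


Amdahl's law: T_p = T × ((1-p) + p/N)
= 252 × ((1-0.8) + 0.8/11)
= 252 × (0.20 + 0.0727)
= 252 × 0.2727
= 68.73
Speedup = 252/68.73
= 3.67×


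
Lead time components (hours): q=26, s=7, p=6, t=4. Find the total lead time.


Lead time = queue + setup + processing + transit
= 26 + 7 + 6 + 4
= 43 hours


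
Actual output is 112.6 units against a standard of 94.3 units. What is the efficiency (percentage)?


Efficiency = (actual / standard) × 100
= (112.6 / 94.3) × 100
= 119.4%


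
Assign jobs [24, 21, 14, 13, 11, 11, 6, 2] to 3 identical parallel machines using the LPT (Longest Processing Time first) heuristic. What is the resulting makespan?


Jobs (LPT sorted): [24, 21, 14, 13, 11, 11, 6, 2]
Machines: 3
  J=24 → Machine 1 (load: 0+24=24)
  J=21 → Machine 2 (load: 0+21=21)
  J=14 → Machine 3 (load: 0+14=14)
  J=13 → Machine 3 (load: 14+13=27)
  J=11 → Machine 2 (load: 21+11=32)
  J=11 → Machine 1 (load: 24+11=35)
  J=6 → Machine 3 (load: 27+6=33)
  J=2 → Machine 2 (load: 32+2=34)
Machine loads: [35, 34, 33]
Makespan = max = 35 time units
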